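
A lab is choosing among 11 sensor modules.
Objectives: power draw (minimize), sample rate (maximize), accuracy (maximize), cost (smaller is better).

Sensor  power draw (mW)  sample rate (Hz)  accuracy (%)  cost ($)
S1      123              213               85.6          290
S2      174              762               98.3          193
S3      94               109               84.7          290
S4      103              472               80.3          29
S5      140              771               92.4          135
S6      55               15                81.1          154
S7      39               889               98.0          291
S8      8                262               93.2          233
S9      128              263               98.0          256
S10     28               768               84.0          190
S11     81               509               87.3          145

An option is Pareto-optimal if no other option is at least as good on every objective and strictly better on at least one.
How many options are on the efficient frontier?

9

S1: dominated by S8 (power draw 8≤123, sample rate 262≥213, accuracy 93.2≥85.6, cost 233≤290).
S2: not dominated (best accuracy).
S3: dominated by S8 (power draw 8≤94, sample rate 262≥109, accuracy 93.2≥84.7, cost 233≤290).
S4: not dominated (best cost).
S5: not dominated.
S6: not dominated.
S7: not dominated (best sample rate).
S8: not dominated (best power draw).
S9: not dominated.
S10: not dominated.
S11: not dominated.
Pareto-optimal: S2, S4, S5, S6, S7, S8, S9, S10, S11 → 9.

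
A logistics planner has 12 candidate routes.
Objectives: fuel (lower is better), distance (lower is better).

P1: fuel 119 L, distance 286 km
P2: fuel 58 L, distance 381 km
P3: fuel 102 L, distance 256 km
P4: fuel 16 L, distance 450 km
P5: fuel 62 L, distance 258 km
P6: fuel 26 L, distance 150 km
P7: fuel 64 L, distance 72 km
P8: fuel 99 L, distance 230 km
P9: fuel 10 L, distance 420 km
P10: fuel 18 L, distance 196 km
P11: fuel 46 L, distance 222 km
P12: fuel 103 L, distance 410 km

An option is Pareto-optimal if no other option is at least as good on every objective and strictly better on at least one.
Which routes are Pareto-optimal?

P6, P7, P9, P10

P1: dominated by P3 (fuel 102≤119, distance 256≤286).
P2: dominated by P6 (fuel 26≤58, distance 150≤381).
P3: dominated by P6 (fuel 26≤102, distance 150≤256).
P4: dominated by P9 (fuel 10≤16, distance 420≤450).
P5: dominated by P6 (fuel 26≤62, distance 150≤258).
P6: not dominated.
P7: not dominated (best distance).
P8: dominated by P6 (fuel 26≤99, distance 150≤230).
P9: not dominated (best fuel).
P10: not dominated.
P11: dominated by P6 (fuel 26≤46, distance 150≤222).
P12: dominated by P2 (fuel 58≤103, distance 381≤410).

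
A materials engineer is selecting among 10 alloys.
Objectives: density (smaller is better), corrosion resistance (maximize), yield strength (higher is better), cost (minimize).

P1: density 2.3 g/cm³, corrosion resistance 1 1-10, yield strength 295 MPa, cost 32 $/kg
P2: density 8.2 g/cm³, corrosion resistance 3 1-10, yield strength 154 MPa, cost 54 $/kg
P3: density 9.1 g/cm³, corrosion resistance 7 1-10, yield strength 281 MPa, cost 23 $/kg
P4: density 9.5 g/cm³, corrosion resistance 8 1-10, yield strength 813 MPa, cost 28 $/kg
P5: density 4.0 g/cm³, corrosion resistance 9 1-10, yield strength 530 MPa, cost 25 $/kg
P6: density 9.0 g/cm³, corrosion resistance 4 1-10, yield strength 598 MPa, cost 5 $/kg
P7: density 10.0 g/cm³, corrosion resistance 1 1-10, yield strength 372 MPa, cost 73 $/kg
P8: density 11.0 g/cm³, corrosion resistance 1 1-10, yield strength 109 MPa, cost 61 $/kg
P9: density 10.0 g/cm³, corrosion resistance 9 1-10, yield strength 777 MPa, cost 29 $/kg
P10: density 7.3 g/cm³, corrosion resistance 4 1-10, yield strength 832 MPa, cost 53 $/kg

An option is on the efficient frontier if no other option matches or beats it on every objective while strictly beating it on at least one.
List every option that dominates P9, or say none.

P1: worse on corrosion resistance (1 vs 9).
P2: worse on corrosion resistance (3 vs 9).
P3: worse on corrosion resistance (7 vs 9).
P4: worse on corrosion resistance (8 vs 9).
P5: worse on yield strength (530 vs 777).
P6: worse on corrosion resistance (4 vs 9).
P7: worse on corrosion resistance (1 vs 9).
P8: worse on density (11.0 vs 10.0).
P10: worse on corrosion resistance (4 vs 9).
No option dominates P9.

none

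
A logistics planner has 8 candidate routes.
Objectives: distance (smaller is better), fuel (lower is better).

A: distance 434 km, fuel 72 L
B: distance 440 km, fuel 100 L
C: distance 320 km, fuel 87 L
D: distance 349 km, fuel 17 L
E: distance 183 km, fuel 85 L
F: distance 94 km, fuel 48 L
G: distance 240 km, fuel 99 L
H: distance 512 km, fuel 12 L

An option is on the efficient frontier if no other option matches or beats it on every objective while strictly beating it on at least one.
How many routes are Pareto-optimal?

3

A: dominated by D (distance 349≤434, fuel 17≤72).
B: dominated by A (distance 434≤440, fuel 72≤100).
C: dominated by E (distance 183≤320, fuel 85≤87).
D: not dominated.
E: dominated by F (distance 94≤183, fuel 48≤85).
F: not dominated (best distance).
G: dominated by E (distance 183≤240, fuel 85≤99).
H: not dominated (best fuel).
Pareto-optimal: D, F, H → 3.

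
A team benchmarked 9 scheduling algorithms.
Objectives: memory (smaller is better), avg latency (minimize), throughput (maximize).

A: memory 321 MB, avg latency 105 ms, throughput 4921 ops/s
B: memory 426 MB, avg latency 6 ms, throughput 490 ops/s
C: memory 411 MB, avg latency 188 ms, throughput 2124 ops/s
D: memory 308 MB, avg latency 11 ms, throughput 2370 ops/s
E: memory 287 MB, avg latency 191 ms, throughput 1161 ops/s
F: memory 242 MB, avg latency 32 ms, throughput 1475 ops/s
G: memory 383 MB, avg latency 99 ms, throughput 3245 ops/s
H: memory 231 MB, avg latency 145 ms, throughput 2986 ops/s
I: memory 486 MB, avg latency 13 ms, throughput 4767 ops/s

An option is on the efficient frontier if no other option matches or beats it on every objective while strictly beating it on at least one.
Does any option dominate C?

Yes

A vs C: memory 321≤411, avg latency 105≤188, throughput 4921≥2124 — A is at least as good on every objective and strictly better on at least one, so A dominates C.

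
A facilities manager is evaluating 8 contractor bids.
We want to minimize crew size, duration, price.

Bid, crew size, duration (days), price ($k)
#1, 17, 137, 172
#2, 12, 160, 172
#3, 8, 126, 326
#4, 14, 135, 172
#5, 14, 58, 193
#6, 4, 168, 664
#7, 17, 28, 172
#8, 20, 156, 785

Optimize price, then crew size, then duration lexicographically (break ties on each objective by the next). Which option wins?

#2

First minimize price: best is 172, kept {#1, #2, #4, #7}.
Then minimize crew size: best is 12, kept {#2}.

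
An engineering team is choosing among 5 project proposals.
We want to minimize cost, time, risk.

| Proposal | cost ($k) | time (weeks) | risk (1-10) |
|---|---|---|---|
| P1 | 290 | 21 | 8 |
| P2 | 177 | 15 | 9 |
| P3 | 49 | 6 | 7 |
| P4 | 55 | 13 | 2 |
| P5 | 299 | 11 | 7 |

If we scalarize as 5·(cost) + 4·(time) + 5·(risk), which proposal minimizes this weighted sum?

P1: 5·290 + 4·21 + 5·8 = 1574
P2: 5·177 + 4·15 + 5·9 = 990
P3: 5·49 + 4·6 + 5·7 = 304
P4: 5·55 + 4·13 + 5·2 = 337
P5: 5·299 + 4·11 + 5·7 = 1574
Lowest: P3 at 304.

P3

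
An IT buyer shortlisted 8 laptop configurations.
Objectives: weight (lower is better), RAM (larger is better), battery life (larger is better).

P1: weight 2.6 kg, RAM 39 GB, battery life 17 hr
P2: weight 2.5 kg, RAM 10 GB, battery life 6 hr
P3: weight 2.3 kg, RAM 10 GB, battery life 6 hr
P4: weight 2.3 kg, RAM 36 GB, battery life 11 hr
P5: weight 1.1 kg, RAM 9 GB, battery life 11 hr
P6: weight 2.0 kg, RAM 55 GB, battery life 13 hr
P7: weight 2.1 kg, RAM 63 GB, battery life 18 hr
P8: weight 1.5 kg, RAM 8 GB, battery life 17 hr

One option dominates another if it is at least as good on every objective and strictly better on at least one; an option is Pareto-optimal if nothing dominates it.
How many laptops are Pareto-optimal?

P1: dominated by P7 (weight 2.1≤2.6, RAM 63≥39, battery life 18≥17).
P2: dominated by P3 (weight 2.3≤2.5, RAM 10≥10, battery life 6≥6).
P3: dominated by P4 (weight 2.3≤2.3, RAM 36≥10, battery life 11≥6).
P4: dominated by P6 (weight 2.0≤2.3, RAM 55≥36, battery life 13≥11).
P5: not dominated (best weight).
P6: not dominated.
P7: not dominated (best RAM).
P8: not dominated.
Pareto-optimal: P5, P6, P7, P8 → 4.

4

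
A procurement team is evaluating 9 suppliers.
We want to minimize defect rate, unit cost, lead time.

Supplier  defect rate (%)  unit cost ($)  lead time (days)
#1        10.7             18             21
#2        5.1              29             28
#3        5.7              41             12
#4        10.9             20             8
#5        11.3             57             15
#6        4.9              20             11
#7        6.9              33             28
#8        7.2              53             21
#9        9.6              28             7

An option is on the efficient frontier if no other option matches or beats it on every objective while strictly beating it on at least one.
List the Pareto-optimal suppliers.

#1, #4, #6, #9

#1: not dominated (best unit cost).
#2: dominated by #6 (defect rate 4.9≤5.1, unit cost 20≤29, lead time 11≤28).
#3: dominated by #6 (defect rate 4.9≤5.7, unit cost 20≤41, lead time 11≤12).
#4: not dominated.
#5: dominated by #3 (defect rate 5.7≤11.3, unit cost 41≤57, lead time 12≤15).
#6: not dominated (best defect rate).
#7: dominated by #2 (defect rate 5.1≤6.9, unit cost 29≤33, lead time 28≤28).
#8: dominated by #3 (defect rate 5.7≤7.2, unit cost 41≤53, lead time 12≤21).
#9: not dominated (best lead time).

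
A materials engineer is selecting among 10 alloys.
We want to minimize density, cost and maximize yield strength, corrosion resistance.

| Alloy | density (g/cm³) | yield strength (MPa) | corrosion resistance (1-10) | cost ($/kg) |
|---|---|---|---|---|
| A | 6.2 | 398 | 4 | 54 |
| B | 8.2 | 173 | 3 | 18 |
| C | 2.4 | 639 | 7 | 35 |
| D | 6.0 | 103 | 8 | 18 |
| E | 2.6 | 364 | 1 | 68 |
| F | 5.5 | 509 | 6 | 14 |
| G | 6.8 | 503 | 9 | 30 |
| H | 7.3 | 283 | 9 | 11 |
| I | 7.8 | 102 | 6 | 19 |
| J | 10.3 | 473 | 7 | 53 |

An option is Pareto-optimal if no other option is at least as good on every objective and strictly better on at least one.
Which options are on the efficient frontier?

A: dominated by C (density 2.4≤6.2, yield strength 639≥398, corrosion resistance 7≥4, cost 35≤54).
B: dominated by F (density 5.5≤8.2, yield strength 509≥173, corrosion resistance 6≥3, cost 14≤18).
C: not dominated (best density).
D: not dominated.
E: dominated by C (density 2.4≤2.6, yield strength 639≥364, corrosion resistance 7≥1, cost 35≤68).
F: not dominated.
G: not dominated.
H: not dominated (best cost).
I: dominated by D (density 6.0≤7.8, yield strength 103≥102, corrosion resistance 8≥6, cost 18≤19).
J: dominated by C (density 2.4≤10.3, yield strength 639≥473, corrosion resistance 7≥7, cost 35≤53).

C, D, F, G, H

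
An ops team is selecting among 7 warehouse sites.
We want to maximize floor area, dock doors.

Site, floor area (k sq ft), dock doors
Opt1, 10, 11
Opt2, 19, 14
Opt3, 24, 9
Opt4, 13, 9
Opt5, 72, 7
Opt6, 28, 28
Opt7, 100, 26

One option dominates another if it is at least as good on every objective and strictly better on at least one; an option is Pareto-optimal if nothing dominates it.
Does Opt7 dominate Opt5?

Yes

Opt7 vs Opt5: floor area 100≥72, dock doors 26≥7 — Opt7 is at least as good on every objective with at least one strict improvement.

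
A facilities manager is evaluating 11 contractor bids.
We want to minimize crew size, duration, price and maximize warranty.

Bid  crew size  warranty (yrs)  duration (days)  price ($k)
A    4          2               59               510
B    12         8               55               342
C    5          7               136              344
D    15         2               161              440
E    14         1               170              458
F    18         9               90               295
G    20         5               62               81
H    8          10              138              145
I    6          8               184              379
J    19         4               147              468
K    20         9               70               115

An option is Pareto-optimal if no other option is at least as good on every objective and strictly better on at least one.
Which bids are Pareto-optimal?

A, B, C, F, G, H, I, K

A: not dominated (best crew size).
B: not dominated (best duration).
C: not dominated.
D: dominated by B (crew size 12≤15, warranty 8≥2, duration 55≤161, price 342≤440).
E: dominated by B (crew size 12≤14, warranty 8≥1, duration 55≤170, price 342≤458).
F: not dominated.
G: not dominated (best price).
H: not dominated (best warranty).
I: not dominated.
J: dominated by B (crew size 12≤19, warranty 8≥4, duration 55≤147, price 342≤468).
K: not dominated.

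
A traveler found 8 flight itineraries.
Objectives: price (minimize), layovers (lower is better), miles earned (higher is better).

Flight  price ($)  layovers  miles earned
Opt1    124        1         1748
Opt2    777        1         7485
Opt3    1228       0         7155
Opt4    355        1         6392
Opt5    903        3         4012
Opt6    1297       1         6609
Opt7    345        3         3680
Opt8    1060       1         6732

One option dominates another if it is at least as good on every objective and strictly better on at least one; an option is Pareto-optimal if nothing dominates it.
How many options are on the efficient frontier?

5

Opt1: not dominated (best price).
Opt2: not dominated (best miles earned).
Opt3: not dominated (best layovers).
Opt4: not dominated.
Opt5: dominated by Opt2 (price 777≤903, layovers 1≤3, miles earned 7485≥4012).
Opt6: dominated by Opt2 (price 777≤1297, layovers 1≤1, miles earned 7485≥6609).
Opt7: not dominated.
Opt8: dominated by Opt2 (price 777≤1060, layovers 1≤1, miles earned 7485≥6732).
Pareto-optimal: Opt1, Opt2, Opt3, Opt4, Opt7 → 5.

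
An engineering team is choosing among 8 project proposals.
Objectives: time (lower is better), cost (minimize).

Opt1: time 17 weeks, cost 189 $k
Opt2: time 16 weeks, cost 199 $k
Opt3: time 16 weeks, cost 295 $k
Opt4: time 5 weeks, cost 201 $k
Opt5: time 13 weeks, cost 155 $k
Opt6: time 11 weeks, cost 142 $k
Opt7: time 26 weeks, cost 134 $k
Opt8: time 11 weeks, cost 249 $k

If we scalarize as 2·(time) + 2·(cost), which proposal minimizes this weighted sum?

Opt1: 2·17 + 2·189 = 412
Opt2: 2·16 + 2·199 = 430
Opt3: 2·16 + 2·295 = 622
Opt4: 2·5 + 2·201 = 412
Opt5: 2·13 + 2·155 = 336
Opt6: 2·11 + 2·142 = 306
Opt7: 2·26 + 2·134 = 320
Opt8: 2·11 + 2·249 = 520
Lowest: Opt6 at 306.

Opt6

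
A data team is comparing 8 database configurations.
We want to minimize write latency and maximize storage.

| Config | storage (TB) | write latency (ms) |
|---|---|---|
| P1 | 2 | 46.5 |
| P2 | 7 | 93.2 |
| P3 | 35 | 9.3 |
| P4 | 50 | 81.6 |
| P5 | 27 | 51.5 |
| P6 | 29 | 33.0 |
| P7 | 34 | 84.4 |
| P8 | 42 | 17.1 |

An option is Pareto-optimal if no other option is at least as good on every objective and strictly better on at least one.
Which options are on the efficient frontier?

P3, P4, P8

P1: dominated by P3 (storage 35≥2, write latency 9.3≤46.5).
P2: dominated by P3 (storage 35≥7, write latency 9.3≤93.2).
P3: not dominated (best write latency).
P4: not dominated (best storage).
P5: dominated by P3 (storage 35≥27, write latency 9.3≤51.5).
P6: dominated by P3 (storage 35≥29, write latency 9.3≤33.0).
P7: dominated by P3 (storage 35≥34, write latency 9.3≤84.4).
P8: not dominated.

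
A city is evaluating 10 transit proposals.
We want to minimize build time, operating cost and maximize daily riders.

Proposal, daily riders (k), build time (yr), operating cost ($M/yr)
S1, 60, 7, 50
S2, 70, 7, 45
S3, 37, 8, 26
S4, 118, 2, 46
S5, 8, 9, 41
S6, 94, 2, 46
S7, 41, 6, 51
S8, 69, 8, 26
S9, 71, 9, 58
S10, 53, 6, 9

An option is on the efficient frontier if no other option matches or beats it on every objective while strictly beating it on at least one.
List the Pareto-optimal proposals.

S2, S4, S8, S10

S1: dominated by S2 (daily riders 70≥60, build time 7≤7, operating cost 45≤50).
S2: not dominated.
S3: dominated by S8 (daily riders 69≥37, build time 8≤8, operating cost 26≤26).
S4: not dominated (best daily riders).
S5: dominated by S3 (daily riders 37≥8, build time 8≤9, operating cost 26≤41).
S6: dominated by S4 (daily riders 118≥94, build time 2≤2, operating cost 46≤46).
S7: dominated by S4 (daily riders 118≥41, build time 2≤6, operating cost 46≤51).
S8: not dominated.
S9: dominated by S4 (daily riders 118≥71, build time 2≤9, operating cost 46≤58).
S10: not dominated (best operating cost).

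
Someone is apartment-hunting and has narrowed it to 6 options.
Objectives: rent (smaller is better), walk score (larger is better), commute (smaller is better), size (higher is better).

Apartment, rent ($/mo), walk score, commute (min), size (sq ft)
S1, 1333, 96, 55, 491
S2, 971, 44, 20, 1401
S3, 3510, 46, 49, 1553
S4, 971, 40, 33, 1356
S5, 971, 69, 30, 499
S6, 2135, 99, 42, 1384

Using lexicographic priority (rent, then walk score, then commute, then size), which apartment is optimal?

S5

First minimize rent: best is 971, kept {S2, S4, S5}.
Then maximize walk score: best is 69, kept {S5}.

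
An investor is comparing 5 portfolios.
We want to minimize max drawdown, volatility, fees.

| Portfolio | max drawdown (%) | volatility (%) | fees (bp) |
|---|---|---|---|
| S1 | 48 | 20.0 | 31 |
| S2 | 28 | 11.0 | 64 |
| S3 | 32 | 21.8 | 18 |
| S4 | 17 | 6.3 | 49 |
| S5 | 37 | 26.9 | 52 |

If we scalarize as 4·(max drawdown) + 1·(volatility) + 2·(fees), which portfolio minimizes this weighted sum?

S1: 4·48 + 1·20.0 + 2·31 = 274.0
S2: 4·28 + 1·11.0 + 2·64 = 251.0
S3: 4·32 + 1·21.8 + 2·18 = 185.8
S4: 4·17 + 1·6.3 + 2·49 = 172.3
S5: 4·37 + 1·26.9 + 2·52 = 278.9
Lowest: S4 at 172.3.

S4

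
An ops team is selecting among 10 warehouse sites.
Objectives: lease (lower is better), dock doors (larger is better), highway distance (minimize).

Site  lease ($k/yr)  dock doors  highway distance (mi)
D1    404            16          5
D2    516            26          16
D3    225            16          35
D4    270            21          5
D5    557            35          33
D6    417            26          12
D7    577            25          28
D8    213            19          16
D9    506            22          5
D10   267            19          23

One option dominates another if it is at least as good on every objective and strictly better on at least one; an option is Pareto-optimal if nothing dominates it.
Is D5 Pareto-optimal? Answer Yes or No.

D1: worse on dock doors (16 vs 35).
D2: worse on dock doors (26 vs 35).
D3: worse on dock doors (16 vs 35).
D4: worse on dock doors (21 vs 35).
D6: worse on dock doors (26 vs 35).
D7: worse on lease (577 vs 557).
D8: worse on dock doors (19 vs 35).
D9: worse on dock doors (22 vs 35).
D10: worse on dock doors (19 vs 35).
No option is at least as good as D5 on every objective and strictly better on one.

Yes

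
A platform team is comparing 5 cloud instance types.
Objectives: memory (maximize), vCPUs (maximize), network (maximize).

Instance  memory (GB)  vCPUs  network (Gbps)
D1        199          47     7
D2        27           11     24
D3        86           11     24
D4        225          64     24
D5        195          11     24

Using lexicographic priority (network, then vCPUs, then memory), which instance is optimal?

First maximize network: best is 24, kept {D2, D3, D4, D5}.
Then maximize vCPUs: best is 64, kept {D4}.

D4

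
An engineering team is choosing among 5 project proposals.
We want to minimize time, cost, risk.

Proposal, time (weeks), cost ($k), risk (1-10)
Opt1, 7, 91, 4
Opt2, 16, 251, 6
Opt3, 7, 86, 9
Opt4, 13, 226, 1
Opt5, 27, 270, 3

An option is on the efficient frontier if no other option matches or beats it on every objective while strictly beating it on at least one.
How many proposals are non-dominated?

3

Opt1: not dominated.
Opt2: dominated by Opt1 (time 7≤16, cost 91≤251, risk 4≤6).
Opt3: not dominated (best cost).
Opt4: not dominated (best risk).
Opt5: dominated by Opt4 (time 13≤27, cost 226≤270, risk 1≤3).
Pareto-optimal: Opt1, Opt3, Opt4 → 3.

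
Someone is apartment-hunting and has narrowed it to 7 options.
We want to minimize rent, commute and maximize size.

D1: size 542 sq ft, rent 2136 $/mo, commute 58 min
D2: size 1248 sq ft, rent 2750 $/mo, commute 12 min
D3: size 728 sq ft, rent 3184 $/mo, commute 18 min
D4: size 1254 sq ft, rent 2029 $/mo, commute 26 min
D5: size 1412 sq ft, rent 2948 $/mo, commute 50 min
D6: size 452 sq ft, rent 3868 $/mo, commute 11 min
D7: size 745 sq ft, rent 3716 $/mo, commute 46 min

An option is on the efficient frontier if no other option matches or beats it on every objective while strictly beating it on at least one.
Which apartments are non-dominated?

D2, D4, D5, D6

D1: dominated by D4 (size 1254≥542, rent 2029≤2136, commute 26≤58).
D2: not dominated.
D3: dominated by D2 (size 1248≥728, rent 2750≤3184, commute 12≤18).
D4: not dominated (best rent).
D5: not dominated (best size).
D6: not dominated (best commute).
D7: dominated by D2 (size 1248≥745, rent 2750≤3716, commute 12≤46).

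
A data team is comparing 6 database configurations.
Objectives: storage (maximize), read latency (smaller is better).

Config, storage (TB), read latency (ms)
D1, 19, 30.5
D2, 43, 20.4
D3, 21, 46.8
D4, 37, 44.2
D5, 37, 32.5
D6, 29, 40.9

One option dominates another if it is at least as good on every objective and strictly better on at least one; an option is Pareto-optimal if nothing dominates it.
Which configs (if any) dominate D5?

D2

D2: storage 43≥37, read latency 20.4≤32.5 — dominates D5.
Others (D1, D3, D4, D6) are each worse than D5 on at least one objective.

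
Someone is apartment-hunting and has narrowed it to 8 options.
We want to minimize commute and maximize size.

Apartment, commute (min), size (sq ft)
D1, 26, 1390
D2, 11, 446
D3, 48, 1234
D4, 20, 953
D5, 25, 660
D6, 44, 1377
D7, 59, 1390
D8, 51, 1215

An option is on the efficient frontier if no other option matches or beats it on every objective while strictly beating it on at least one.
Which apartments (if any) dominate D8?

D1, D3, D6

D1: commute 26≤51, size 1390≥1215 — dominates D8.
D3: commute 48≤51, size 1234≥1215 — dominates D8.
D6: commute 44≤51, size 1377≥1215 — dominates D8.
Others (D2, D4, D5, D7) are each worse than D8 on at least one objective.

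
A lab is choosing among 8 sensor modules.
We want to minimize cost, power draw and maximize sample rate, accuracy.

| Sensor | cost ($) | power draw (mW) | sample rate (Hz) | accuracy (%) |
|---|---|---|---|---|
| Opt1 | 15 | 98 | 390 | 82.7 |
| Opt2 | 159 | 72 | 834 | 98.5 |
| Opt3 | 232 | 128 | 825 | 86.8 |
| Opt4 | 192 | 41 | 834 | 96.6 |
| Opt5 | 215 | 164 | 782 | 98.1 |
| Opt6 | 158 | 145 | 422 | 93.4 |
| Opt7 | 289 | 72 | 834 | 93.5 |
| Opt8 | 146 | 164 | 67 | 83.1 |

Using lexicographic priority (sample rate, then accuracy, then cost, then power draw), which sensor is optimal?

Opt2

First maximize sample rate: best is 834, kept {Opt2, Opt4, Opt7}.
Then maximize accuracy: best is 98.5, kept {Opt2}.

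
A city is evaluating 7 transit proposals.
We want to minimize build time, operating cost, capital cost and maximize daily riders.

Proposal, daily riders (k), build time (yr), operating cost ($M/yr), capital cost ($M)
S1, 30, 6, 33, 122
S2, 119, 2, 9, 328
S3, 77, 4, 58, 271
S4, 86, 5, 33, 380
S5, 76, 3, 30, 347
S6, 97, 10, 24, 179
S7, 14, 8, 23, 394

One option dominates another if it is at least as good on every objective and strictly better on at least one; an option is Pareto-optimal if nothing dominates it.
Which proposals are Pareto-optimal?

S1, S2, S3, S6

S1: not dominated (best capital cost).
S2: not dominated (best daily riders).
S3: not dominated.
S4: dominated by S2 (daily riders 119≥86, build time 2≤5, operating cost 9≤33, capital cost 328≤380).
S5: dominated by S2 (daily riders 119≥76, build time 2≤3, operating cost 9≤30, capital cost 328≤347).
S6: not dominated.
S7: dominated by S2 (daily riders 119≥14, build time 2≤8, operating cost 9≤23, capital cost 328≤394).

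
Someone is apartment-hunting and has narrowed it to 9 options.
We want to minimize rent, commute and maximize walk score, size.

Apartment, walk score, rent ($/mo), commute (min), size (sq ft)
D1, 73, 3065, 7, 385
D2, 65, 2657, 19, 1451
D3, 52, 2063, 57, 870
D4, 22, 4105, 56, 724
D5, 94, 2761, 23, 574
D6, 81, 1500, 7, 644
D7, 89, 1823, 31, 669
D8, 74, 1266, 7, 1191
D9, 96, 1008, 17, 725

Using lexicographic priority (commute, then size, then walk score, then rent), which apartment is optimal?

First minimize commute: best is 7, kept {D1, D6, D8}.
Then maximize size: best is 1191, kept {D8}.

D8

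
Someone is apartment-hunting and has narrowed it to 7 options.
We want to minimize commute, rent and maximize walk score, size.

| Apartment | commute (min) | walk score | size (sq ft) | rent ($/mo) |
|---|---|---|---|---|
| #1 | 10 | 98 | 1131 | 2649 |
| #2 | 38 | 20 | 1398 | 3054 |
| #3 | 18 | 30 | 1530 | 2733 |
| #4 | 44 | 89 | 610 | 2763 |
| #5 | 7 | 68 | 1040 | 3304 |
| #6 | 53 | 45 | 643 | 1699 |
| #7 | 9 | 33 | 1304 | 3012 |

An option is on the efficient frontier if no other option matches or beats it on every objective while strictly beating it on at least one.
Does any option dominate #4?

#1 vs #4: commute 10≤44, walk score 98≥89, size 1131≥610, rent 2649≤2763 — #1 is at least as good on every objective and strictly better on at least one, so #1 dominates #4.

Yes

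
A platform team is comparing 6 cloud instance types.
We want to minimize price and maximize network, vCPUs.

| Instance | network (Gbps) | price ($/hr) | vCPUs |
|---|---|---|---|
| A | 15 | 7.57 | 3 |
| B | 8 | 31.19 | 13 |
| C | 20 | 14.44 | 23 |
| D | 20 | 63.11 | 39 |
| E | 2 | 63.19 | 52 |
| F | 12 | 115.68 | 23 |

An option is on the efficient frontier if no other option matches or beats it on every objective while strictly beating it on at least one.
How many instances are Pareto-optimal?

4

A: not dominated (best price).
B: dominated by C (network 20≥8, price 14.44≤31.19, vCPUs 23≥13).
C: not dominated.
D: not dominated.
E: not dominated (best vCPUs).
F: dominated by C (network 20≥12, price 14.44≤115.68, vCPUs 23≥23).
Pareto-optimal: A, C, D, E → 4.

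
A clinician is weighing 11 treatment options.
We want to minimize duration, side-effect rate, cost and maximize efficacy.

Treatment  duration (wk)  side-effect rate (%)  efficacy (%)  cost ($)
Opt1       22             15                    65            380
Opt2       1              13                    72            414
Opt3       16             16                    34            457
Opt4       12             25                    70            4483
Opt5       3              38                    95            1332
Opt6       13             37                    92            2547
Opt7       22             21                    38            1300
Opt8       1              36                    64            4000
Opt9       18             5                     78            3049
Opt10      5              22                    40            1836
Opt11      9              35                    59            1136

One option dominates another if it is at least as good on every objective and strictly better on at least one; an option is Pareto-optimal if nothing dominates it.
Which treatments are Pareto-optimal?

Opt1, Opt2, Opt5, Opt6, Opt9

Opt1: not dominated (best cost).
Opt2: not dominated.
Opt3: dominated by Opt2 (duration 1≤16, side-effect rate 13≤16, efficacy 72≥34, cost 414≤457).
Opt4: dominated by Opt2 (duration 1≤12, side-effect rate 13≤25, efficacy 72≥70, cost 414≤4483).
Opt5: not dominated (best efficacy).
Opt6: not dominated.
Opt7: dominated by Opt1 (duration 22≤22, side-effect rate 15≤21, efficacy 65≥38, cost 380≤1300).
Opt8: dominated by Opt2 (duration 1≤1, side-effect rate 13≤36, efficacy 72≥64, cost 414≤4000).
Opt9: not dominated (best side-effect rate).
Opt10: dominated by Opt2 (duration 1≤5, side-effect rate 13≤22, efficacy 72≥40, cost 414≤1836).
Opt11: dominated by Opt2 (duration 1≤9, side-effect rate 13≤35, efficacy 72≥59, cost 414≤1136).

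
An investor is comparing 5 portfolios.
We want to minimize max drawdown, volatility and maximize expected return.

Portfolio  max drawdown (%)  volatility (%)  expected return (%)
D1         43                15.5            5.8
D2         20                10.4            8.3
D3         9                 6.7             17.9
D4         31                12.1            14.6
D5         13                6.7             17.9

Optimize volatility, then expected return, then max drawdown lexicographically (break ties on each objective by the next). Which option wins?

First minimize volatility: best is 6.7, kept {D3, D5}.
Then maximize expected return: best is 17.9, kept {D3, D5}.
Then minimize max drawdown: best is 9, kept {D3}.

D3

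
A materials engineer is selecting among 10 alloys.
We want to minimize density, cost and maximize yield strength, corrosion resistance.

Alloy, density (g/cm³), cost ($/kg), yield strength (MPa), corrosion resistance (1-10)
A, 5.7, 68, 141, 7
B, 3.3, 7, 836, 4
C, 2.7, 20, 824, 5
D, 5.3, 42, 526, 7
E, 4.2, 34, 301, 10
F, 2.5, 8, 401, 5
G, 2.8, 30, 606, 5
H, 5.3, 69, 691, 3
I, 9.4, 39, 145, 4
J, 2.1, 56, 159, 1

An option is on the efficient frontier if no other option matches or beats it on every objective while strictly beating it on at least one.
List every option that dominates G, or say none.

C: density 2.7≤2.8, cost 20≤30, yield strength 824≥606, corrosion resistance 5≥5 — dominates G.
Others (A, B, D, E, F, H, I, J) are each worse than G on at least one objective.

C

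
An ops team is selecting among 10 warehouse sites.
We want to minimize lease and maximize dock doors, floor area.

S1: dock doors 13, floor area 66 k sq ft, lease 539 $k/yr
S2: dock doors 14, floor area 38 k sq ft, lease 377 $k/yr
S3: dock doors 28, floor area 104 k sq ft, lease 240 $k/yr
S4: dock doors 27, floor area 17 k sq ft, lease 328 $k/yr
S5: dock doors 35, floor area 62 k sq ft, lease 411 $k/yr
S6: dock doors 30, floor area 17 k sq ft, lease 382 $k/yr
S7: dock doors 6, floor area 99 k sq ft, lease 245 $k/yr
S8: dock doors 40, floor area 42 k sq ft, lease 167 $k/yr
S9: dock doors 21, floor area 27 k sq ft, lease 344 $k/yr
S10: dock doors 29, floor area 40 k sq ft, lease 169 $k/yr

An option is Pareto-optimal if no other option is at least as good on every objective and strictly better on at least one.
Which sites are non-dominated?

S3, S5, S8

S1: dominated by S3 (dock doors 28≥13, floor area 104≥66, lease 240≤539).
S2: dominated by S3 (dock doors 28≥14, floor area 104≥38, lease 240≤377).
S3: not dominated (best floor area).
S4: dominated by S3 (dock doors 28≥27, floor area 104≥17, lease 240≤328).
S5: not dominated.
S6: dominated by S8 (dock doors 40≥30, floor area 42≥17, lease 167≤382).
S7: dominated by S3 (dock doors 28≥6, floor area 104≥99, lease 240≤245).
S8: not dominated (best dock doors).
S9: dominated by S3 (dock doors 28≥21, floor area 104≥27, lease 240≤344).
S10: dominated by S8 (dock doors 40≥29, floor area 42≥40, lease 167≤169).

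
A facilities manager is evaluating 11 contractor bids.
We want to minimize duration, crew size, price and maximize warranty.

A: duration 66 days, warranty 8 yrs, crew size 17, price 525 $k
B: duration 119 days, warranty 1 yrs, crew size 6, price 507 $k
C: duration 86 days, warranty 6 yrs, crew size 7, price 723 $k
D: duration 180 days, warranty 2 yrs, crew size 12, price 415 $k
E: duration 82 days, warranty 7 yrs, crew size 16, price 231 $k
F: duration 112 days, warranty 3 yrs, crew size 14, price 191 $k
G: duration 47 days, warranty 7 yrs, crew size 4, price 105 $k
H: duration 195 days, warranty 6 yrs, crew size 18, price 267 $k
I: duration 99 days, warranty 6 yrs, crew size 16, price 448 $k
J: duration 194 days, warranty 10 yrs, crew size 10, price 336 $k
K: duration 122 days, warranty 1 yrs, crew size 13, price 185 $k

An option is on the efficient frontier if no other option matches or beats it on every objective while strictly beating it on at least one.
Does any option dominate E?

G vs E: duration 47≤82, warranty 7≥7, crew size 4≤16, price 105≤231 — G is at least as good on every objective and strictly better on at least one, so G dominates E.

Yes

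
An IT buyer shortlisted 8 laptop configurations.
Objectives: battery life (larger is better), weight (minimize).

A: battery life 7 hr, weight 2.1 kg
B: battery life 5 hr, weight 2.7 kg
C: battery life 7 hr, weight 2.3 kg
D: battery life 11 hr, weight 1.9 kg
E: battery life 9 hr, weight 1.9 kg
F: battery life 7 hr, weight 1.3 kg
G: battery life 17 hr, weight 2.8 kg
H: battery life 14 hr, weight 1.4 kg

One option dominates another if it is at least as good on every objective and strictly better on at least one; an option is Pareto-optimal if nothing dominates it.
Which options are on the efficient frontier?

F, G, H

A: dominated by D (battery life 11≥7, weight 1.9≤2.1).
B: dominated by A (battery life 7≥5, weight 2.1≤2.7).
C: dominated by A (battery life 7≥7, weight 2.1≤2.3).
D: dominated by H (battery life 14≥11, weight 1.4≤1.9).
E: dominated by D (battery life 11≥9, weight 1.9≤1.9).
F: not dominated (best weight).
G: not dominated (best battery life).
H: not dominated.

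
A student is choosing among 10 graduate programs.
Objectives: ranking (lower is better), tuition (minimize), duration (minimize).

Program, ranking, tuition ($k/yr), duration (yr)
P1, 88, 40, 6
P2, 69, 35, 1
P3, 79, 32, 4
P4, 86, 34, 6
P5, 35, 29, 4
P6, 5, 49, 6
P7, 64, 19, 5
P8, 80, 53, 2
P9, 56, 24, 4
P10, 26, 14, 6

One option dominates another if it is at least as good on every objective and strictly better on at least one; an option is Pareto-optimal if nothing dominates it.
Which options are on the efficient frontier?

P2, P5, P6, P7, P9, P10

P1: dominated by P2 (ranking 69≤88, tuition 35≤40, duration 1≤6).
P2: not dominated (best duration).
P3: dominated by P5 (ranking 35≤79, tuition 29≤32, duration 4≤4).
P4: dominated by P3 (ranking 79≤86, tuition 32≤34, duration 4≤6).
P5: not dominated.
P6: not dominated (best ranking).
P7: not dominated.
P8: dominated by P2 (ranking 69≤80, tuition 35≤53, duration 1≤2).
P9: not dominated.
P10: not dominated (best tuition).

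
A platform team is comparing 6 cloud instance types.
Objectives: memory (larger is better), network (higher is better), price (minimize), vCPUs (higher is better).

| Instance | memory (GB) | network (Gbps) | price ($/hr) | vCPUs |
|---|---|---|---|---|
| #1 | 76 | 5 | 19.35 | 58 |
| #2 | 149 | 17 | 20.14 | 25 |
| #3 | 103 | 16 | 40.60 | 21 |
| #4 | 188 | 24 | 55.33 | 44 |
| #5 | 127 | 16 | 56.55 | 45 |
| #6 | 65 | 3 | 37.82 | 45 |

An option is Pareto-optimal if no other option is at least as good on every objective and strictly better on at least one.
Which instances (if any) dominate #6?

#1

#1: memory 76≥65, network 5≥3, price 19.35≤37.82, vCPUs 58≥45 — dominates #6.
Others (#2, #3, #4, #5) are each worse than #6 on at least one objective.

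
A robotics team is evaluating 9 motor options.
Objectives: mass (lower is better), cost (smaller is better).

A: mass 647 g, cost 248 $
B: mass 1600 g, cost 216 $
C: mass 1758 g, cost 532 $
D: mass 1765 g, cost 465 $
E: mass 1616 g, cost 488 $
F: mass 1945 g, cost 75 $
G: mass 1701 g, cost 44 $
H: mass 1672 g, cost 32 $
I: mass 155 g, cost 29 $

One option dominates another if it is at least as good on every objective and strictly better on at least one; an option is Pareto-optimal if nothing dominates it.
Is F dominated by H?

Yes

H vs F: mass 1672≤1945, cost 32≤75 — H is at least as good on every objective with at least one strict improvement.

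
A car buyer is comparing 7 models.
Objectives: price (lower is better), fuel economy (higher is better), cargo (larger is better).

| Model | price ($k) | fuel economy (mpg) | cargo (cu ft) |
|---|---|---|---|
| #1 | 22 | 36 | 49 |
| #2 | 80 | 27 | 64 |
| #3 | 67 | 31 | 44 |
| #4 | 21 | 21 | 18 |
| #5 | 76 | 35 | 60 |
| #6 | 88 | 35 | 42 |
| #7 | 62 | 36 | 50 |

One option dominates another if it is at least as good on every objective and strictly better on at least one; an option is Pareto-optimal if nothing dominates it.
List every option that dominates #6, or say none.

#1: price 22≤88, fuel economy 36≥35, cargo 49≥42 — dominates #6.
#5: price 76≤88, fuel economy 35≥35, cargo 60≥42 — dominates #6.
#7: price 62≤88, fuel economy 36≥35, cargo 50≥42 — dominates #6.
Others (#2, #3, #4) are each worse than #6 on at least one objective.

#1, #5, #7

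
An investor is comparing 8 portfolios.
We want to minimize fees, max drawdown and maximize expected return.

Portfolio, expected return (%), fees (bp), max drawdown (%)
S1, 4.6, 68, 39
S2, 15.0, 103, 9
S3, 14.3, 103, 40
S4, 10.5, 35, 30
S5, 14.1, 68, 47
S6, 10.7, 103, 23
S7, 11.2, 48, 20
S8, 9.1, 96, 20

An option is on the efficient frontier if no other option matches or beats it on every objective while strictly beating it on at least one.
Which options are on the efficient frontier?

S1: dominated by S4 (expected return 10.5≥4.6, fees 35≤68, max drawdown 30≤39).
S2: not dominated (best expected return).
S3: dominated by S2 (expected return 15.0≥14.3, fees 103≤103, max drawdown 9≤40).
S4: not dominated (best fees).
S5: not dominated.
S6: dominated by S2 (expected return 15.0≥10.7, fees 103≤103, max drawdown 9≤23).
S7: not dominated.
S8: dominated by S7 (expected return 11.2≥9.1, fees 48≤96, max drawdown 20≤20).

S2, S4, S5, S7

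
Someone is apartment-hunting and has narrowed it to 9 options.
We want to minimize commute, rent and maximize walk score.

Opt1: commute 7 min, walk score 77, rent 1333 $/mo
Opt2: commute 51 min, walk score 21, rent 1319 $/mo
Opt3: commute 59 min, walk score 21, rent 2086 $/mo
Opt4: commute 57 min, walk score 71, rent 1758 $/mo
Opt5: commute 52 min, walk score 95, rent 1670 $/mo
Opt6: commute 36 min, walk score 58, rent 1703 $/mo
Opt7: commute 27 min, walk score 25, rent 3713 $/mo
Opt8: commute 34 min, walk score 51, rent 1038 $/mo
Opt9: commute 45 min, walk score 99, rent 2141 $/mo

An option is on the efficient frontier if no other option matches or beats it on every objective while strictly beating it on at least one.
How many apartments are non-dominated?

Opt1: not dominated (best commute).
Opt2: dominated by Opt8 (commute 34≤51, walk score 51≥21, rent 1038≤1319).
Opt3: dominated by Opt1 (commute 7≤59, walk score 77≥21, rent 1333≤2086).
Opt4: dominated by Opt1 (commute 7≤57, walk score 77≥71, rent 1333≤1758).
Opt5: not dominated.
Opt6: dominated by Opt1 (commute 7≤36, walk score 77≥58, rent 1333≤1703).
Opt7: dominated by Opt1 (commute 7≤27, walk score 77≥25, rent 1333≤3713).
Opt8: not dominated (best rent).
Opt9: not dominated (best walk score).
Pareto-optimal: Opt1, Opt5, Opt8, Opt9 → 4.

4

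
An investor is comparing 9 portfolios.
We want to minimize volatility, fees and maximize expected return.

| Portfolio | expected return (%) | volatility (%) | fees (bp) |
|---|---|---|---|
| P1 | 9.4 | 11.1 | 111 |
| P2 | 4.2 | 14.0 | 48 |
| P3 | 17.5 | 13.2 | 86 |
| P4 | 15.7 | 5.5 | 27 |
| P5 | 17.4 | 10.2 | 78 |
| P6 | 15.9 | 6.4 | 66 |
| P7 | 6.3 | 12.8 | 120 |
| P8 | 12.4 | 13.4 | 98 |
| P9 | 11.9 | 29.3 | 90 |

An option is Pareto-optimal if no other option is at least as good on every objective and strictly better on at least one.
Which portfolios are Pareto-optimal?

P3, P4, P5, P6

P1: dominated by P4 (expected return 15.7≥9.4, volatility 5.5≤11.1, fees 27≤111).
P2: dominated by P4 (expected return 15.7≥4.2, volatility 5.5≤14.0, fees 27≤48).
P3: not dominated (best expected return).
P4: not dominated (best volatility).
P5: not dominated.
P6: not dominated.
P7: dominated by P1 (expected return 9.4≥6.3, volatility 11.1≤12.8, fees 111≤120).
P8: dominated by P3 (expected return 17.5≥12.4, volatility 13.2≤13.4, fees 86≤98).
P9: dominated by P3 (expected return 17.5≥11.9, volatility 13.2≤29.3, fees 86≤90).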